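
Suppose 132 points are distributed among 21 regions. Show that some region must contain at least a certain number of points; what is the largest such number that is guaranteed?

By pigeonhole, the 21 regions are the holes and the 132 points are the pigeons.
If every region held at most 6 points, the total would be at most 21 × 6 = 126, which is less than 132.
So some region holds at least ⌈132/21⌉ = 7 points.

7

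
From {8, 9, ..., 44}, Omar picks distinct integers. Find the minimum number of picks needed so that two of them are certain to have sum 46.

23

Two chosen integers sum to 46 exactly when both halves of some pair {x, 46−x} with 8 ≤ x ≤ 46−x ≤ 38 are chosen — 15 such pairs.
The remaining 7 elements (those with no distinct partner in range) can never complete a 46-sum, so the worst case takes all of them and one from each pair: 7 + 15 = 22.
The 23rd integer has to be the second member of some pair, so 22 + 1 = 23.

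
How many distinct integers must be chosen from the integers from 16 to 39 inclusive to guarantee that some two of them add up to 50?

16

Two chosen integers sum to 50 exactly when both halves of some pair {x, 50−x} with 16 ≤ x ≤ 50−x ≤ 34 are chosen — 9 such pairs.
The remaining 6 elements (those with no distinct partner in range) can never complete a 50-sum, so the worst case takes all of them and one from each pair: 6 + 9 = 15.
The 16th integer has to be the second member of some pair, so 15 + 1 = 16.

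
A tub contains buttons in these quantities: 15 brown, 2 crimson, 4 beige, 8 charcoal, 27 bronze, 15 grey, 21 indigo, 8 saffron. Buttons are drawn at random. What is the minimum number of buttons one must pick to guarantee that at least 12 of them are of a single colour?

67

An adversary could hand out at most 11 buttons per colour (4 colours run out sooner): 11 + 2 + 4 + 8 + 11 + 11 + 11 + 8 = 66 buttons and still no colour has 12.
By the pigeonhole principle, one more button lands in a colour already at 11, so 67 draws are enough and 66 are not.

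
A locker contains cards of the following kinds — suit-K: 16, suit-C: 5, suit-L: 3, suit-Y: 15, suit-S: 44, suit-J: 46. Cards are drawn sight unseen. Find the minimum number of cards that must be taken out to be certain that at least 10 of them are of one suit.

45

The 6 suits are the holes; the cards drawn are the pigeons.
To avoid 10 of any one suit, the worst case takes at most 9 of each suit, or every card of a suit that has fewer than 9.
That gives 9 + 5 + 3 + 9 + 9 + 9 = 44 cards with no suit reaching 10.
The next card forces some suit to 10, so 44 + 1 = 45.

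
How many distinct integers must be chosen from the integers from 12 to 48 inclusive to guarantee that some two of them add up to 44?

A set avoiding the sum 44 can contain at most one of each pair {x, 44−x}, plus the 17 elements whose complement lies outside the range or equal to its own complement.
The integers 22, …, 48 (27 of them) are such a set: any two sum to at least 22+23 = 45 > 44.
Pigeonhole: any 28th integer completes one of the 10 pairs, so 28 choices force a sum of 44.

28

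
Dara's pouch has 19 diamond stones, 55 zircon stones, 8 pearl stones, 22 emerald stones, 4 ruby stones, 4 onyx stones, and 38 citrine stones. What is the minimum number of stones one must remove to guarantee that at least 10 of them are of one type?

53

By pigeonhole, put each drawn stone into a box by type. The largest draw with every box below 10 takes min(count, 9) from each type; types with fewer than 9 contribute all they have.
Σ min(cᵢ, 9) = 9 + 9 + 8 + 9 + 4 + 4 + 9 = 52.
Draw number 52 + 1 = 53 must push one box to 10.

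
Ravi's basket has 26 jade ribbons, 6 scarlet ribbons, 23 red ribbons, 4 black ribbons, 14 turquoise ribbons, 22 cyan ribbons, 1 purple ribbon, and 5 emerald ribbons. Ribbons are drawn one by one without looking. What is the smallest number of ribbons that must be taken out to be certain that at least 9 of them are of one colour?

By pigeonhole, the 8 colours are the holes; the ribbons drawn are the pigeons.
To avoid 9 of any one colour, the worst case takes at most 8 of each colour, or every ribbon of a colour that has fewer than 8.
That gives 8 + 6 + 8 + 4 + 8 + 8 + 1 + 5 = 48 ribbons with no colour reaching 9.
The next ribbon forces some colour to 9, so 48 + 1 = 49.

49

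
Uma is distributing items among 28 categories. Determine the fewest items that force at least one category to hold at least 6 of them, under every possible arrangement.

With 140 items one could put exactly 5 in each of the 28 categories, and no category would reach 6.
One more item must land in a category that already has 5, giving it 6.
So 28 × 5 + 1 = 141 items are required.

141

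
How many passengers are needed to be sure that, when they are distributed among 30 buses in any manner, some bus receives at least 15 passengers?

421

With 420 passengers one could put exactly 14 in each of the 30 buses, and no bus would reach 15.
One more passenger must land in a bus that already has 14, giving it 15.
So 30 × 14 + 1 = 421 passengers are required.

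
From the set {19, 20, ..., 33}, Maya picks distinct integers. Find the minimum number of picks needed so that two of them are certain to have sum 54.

10

Two chosen integers sum to 54 exactly when both halves of some pair {x, 54−x} with 21 ≤ x ≤ 54−x ≤ 33 are chosen — 6 such pairs.
The remaining 3 elements (those with no distinct partner in range) can never complete a 54-sum, so the worst case takes all of them and one from each pair: 3 + 6 = 9.
By pigeonhole, the 10th integer has to be the second member of some pair, so 9 + 1 = 10.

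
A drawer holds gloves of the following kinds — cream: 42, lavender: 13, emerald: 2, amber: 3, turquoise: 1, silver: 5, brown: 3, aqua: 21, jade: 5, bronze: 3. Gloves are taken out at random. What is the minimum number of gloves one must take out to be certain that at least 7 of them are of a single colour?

The 10 colours are the holes; the gloves drawn are the pigeons.
To avoid 7 of any one colour, the worst case takes at most 6 of each colour, or every glove of a colour that has fewer than 6.
That gives 6 + 6 + 2 + 3 + 1 + 5 + 3 + 6 + 5 + 3 = 40 gloves with no colour reaching 7.
The next glove forces some colour to 7, so 40 + 1 = 41.

41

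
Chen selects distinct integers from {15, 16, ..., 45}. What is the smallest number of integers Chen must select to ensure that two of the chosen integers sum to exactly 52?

A set avoiding the sum 52 can contain at most one of each pair {x, 52−x}, plus the 9 elements whose complement lies outside the range or equal to its own complement.
The integers 26, …, 45 (20 of them) are such a set: any two sum to at least 26+27 = 53 > 52.
Any 21st integer completes one of the 11 pairs, so 21 choices force a sum of 52.

21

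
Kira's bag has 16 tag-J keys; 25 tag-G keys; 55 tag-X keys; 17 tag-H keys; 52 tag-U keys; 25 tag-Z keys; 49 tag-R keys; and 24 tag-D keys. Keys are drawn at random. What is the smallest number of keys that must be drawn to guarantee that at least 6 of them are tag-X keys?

214

In the worst case for collecting tag-X keys, every non-tag-X key comes out first.
There are 16 + 25 + 17 + 52 + 25 + 49 + 24 = 208 non-tag-X keys altogether.
After those, each further key must be tag-X, so 208 + 6 = 214 draws guarantee 6 tag-X keys.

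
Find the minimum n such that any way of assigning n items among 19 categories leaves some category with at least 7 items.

With 114 items one could put exactly 6 in each of the 19 categories, and no category would reach 7.
Pigeonhole: one more item must land in a category that already has 6, giving it 7.
So 19 × 6 + 1 = 115 items are required.

115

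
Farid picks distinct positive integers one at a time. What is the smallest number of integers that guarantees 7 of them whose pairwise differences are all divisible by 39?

Integers whose pairwise differences are multiples of 39 are exactly those sharing a remainder mod 39. The 39 residue classes mod 39 are the pigeonholes.
With 234 integers one could put 6 in each residue class and have no class reach 7.
The 235th integer pushes some class to 7, so 39·6 + 1 = 235.

235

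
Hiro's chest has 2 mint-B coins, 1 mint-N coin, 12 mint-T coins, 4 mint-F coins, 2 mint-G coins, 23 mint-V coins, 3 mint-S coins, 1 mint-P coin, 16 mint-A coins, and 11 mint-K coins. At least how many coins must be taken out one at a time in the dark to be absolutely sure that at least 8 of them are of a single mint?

42

Put each drawn coin into a box by mint. The largest draw with every box below 8 takes min(count, 7) from each mint; mints with fewer than 7 contribute all they have.
Σ min(cᵢ, 7) = 2 + 1 + 7 + 4 + 2 + 7 + 3 + 1 + 7 + 7 = 41.
Draw number 41 + 1 = 42 must push one box to 8.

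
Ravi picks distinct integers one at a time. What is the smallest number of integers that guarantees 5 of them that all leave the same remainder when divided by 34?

137

By pigeonhole, the 34 residue classes mod 34 are the pigeonholes.
With 136 integers one could put 4 in each residue class and have no class reach 5.
The 137th integer pushes some class to 5, so 34·4 + 1 = 137.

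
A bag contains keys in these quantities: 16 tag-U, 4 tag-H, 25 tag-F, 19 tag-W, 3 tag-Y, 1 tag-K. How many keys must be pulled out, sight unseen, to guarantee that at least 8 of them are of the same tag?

An adversary could hand out at most 7 keys per tag (tag-H, tag-Y, tag-K run out sooner): 7 + 4 + 7 + 7 + 3 + 1 = 29 keys and still no tag has 8.
By pigeonhole, one more key lands in a tag already at 7, so 30 draws are enough and 29 are not.

30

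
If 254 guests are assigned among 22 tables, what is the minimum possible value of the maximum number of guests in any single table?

12

The 22 tables are the holes and the 254 guests are the pigeons.
If every table held at most 11 guests, the total would be at most 22 × 11 = 242, which is less than 254.
So some table holds at least ⌈254/22⌉ = 12 guests.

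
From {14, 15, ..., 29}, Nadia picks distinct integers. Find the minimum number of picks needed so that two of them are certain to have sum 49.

12

Two chosen integers sum to 49 exactly when both halves of some pair {x, 49−x} with 20 ≤ x ≤ 49−x ≤ 29 are chosen — 5 such pairs.
The remaining 6 elements (those with no distinct partner in range) can never complete a 49-sum, so the worst case takes all of them and one from each pair: 6 + 5 = 11.
Pigeonhole: the 12th integer has to be the second member of some pair, so 11 + 1 = 12.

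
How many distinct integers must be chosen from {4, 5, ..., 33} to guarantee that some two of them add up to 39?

17

Two chosen integers sum to 39 exactly when both halves of some pair {x, 39−x} with 6 ≤ x ≤ 39−x ≤ 33 are chosen — 14 such pairs.
The remaining 2 elements (those with no distinct partner in range) can never complete a 39-sum, so the worst case takes all of them and one from each pair: 2 + 14 = 16.
By the pigeonhole principle, the 17th integer has to be the second member of some pair, so 16 + 1 = 17.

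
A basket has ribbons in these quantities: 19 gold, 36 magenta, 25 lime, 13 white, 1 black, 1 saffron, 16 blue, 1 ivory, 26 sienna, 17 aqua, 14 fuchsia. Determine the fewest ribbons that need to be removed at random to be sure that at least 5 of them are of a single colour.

36

By the pigeonhole principle, the 11 colours are the holes; the ribbons drawn are the pigeons.
To avoid 5 of any one colour, the worst case takes at most 4 of each colour, or every ribbon of a colour that has fewer than 4.
That gives 4 + 4 + 4 + 4 + 1 + 1 + 4 + 1 + 4 + 4 + 4 = 35 ribbons with no colour reaching 5.
The next ribbon forces some colour to 5, so 35 + 1 = 36.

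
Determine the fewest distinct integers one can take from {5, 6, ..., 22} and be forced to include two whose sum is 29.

Two chosen integers sum to 29 exactly when both halves of some pair {x, 29−x} with 7 ≤ x ≤ 29−x ≤ 22 are chosen — 8 such pairs.
The remaining 2 elements (those with no distinct partner in range) can never complete a 29-sum, so the worst case takes all of them and one from each pair: 2 + 8 = 10.
By the pigeonhole principle, the 11th integer has to be the second member of some pair, so 10 + 1 = 11.

11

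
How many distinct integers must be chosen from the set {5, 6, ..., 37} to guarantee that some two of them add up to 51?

Two chosen integers sum to 51 exactly when both halves of some pair {x, 51−x} with 14 ≤ x ≤ 51−x ≤ 37 are chosen — 12 such pairs.
The remaining 9 elements (those with no distinct partner in range) can never complete a 51-sum, so the worst case takes all of them and one from each pair: 9 + 12 = 21.
The 22nd integer has to be the second member of some pair, so 21 + 1 = 22.

22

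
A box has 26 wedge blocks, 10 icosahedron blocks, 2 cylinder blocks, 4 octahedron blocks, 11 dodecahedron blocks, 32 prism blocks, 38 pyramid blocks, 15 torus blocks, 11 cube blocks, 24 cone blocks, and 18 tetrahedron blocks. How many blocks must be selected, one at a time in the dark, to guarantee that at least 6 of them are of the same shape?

52

Put each drawn block into a box by shape. The largest draw with every box below 6 takes min(count, 5) from each shape; shapes with fewer than 5 contribute all they have.
Σ min(cᵢ, 5) = 5 + 5 + 2 + 4 + 5 + 5 + 5 + 5 + 5 + 5 + 5 = 51.
Draw number 51 + 1 = 52 must push one box to 6.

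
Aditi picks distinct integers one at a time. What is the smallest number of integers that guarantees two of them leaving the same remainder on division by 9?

The 9 residue classes mod 9 are the pigeonholes.
With 9 integers one could put 1 in each residue class and have no class reach 2.
The 10th integer pushes some class to 2, so 9·1 + 1 = 10.

10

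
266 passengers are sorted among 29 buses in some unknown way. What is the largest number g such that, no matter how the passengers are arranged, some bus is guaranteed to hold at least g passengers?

10

Pigeonhole: the 29 buses are the holes and the 266 passengers are the pigeons.
If every bus held at most 9 passengers, the total would be at most 29 × 9 = 261, which is less than 266.
So some bus holds at least ⌈266/29⌉ = 10 passengers.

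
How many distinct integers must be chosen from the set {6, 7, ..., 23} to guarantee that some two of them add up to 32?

A set avoiding the sum 32 can contain at most one of each pair {x, 32−x}, plus the 4 elements whose complement lies outside the range or equal to its own complement.
The integers 6, …, 16 (11 of them) are such a set: any two sum to at least 6+7 = 13 and at most 15+16 = 31 < 32.
Pigeonhole: any 12th integer completes one of the 7 pairs, so 12 choices force a sum of 32.

12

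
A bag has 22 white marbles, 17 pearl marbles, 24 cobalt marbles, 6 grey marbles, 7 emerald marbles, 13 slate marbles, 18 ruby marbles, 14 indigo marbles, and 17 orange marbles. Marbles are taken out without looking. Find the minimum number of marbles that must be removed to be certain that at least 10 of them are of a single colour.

77

Pigeonhole: the 9 colours are the holes; the marbles drawn are the pigeons.
To avoid 10 of any one colour, the worst case takes at most 9 of each colour, or every marble of a colour that has fewer than 9.
That gives 9 + 9 + 9 + 6 + 7 + 9 + 9 + 9 + 9 = 76 marbles with no colour reaching 10.
The next marble forces some colour to 10, so 76 + 1 = 77.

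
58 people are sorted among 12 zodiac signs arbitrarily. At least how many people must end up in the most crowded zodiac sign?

5

The 12 zodiac signs are the holes and the 58 people are the pigeons.
If every zodiac sign held at most 4 people, the total would be at most 12 × 4 = 48, which is less than 58.
So some zodiac sign holds at least ⌈58/12⌉ = 5 people.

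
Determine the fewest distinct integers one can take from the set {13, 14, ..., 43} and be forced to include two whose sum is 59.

Group the elements by complementary pair {x, 59−x}: {16,43}, {17,42}, {18,41}, …, giving 14 two-element pairs and 3 integers whose partner 59−x falls outside [13,43].
By pigeonhole, treating each of those 17 groups as a pigeonhole, one can pick one integer per group — 17 integers — with no two summing to 59.
The 18th integer lands in an occupied pair, forcing a sum of 59.

18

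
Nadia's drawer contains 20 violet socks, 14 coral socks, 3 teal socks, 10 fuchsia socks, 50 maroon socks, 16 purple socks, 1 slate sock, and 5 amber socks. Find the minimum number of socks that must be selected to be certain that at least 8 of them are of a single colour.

45

Put each drawn sock into a box by colour. The largest draw with every box below 8 takes min(count, 7) from each colour; colours with fewer than 7 contribute all they have.
Σ min(cᵢ, 7) = 7 + 7 + 3 + 7 + 7 + 7 + 1 + 5 = 44.
Draw number 44 + 1 = 45 must push one box to 8.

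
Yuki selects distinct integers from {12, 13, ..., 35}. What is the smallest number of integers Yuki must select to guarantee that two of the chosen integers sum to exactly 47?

Group the elements by complementary pair {x, 47−x}: {12,35}, {13,34}, {14,33}, …, giving 12 two-element pairs.
Treating each of those 12 groups as a pigeonhole, one can pick one integer per group — 12 integers — with no two summing to 47.
The 13th integer lands in an occupied pair, forcing a sum of 47.

13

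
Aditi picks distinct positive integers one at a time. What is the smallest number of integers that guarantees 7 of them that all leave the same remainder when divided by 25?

The 25 residue classes mod 25 are the pigeonholes.
With 150 integers one could put 6 in each residue class and have no class reach 7.
The 151st integer pushes some class to 7, so 25·6 + 1 = 151.

151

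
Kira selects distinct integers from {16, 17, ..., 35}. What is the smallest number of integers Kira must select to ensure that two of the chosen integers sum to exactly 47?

13

Group the elements by complementary pair {x, 47−x}: {16,31}, {17,30}, {18,29}, …, giving 8 two-element pairs and 4 integers whose partner 47−x falls outside [16,35].
By pigeonhole, treating each of those 12 groups as a pigeonhole, one can pick one integer per group — 12 integers — with no two summing to 47.
The 13th integer lands in an occupied pair, forcing a sum of 47.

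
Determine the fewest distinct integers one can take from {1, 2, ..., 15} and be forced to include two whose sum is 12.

A set avoiding the sum 12 can contain at most one of each pair {x, 12−x}, plus the 5 elements whose complement lies outside the range or equal to its own complement.
The integers 6, …, 15 (10 of them) are such a set: any two sum to at least 6+7 = 13 > 12.
Pigeonhole: any 11th integer completes one of the 5 pairs, so 11 choices force a sum of 12.

11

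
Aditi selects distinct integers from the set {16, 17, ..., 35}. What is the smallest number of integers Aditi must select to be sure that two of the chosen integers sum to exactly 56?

Group the elements by complementary pair {x, 56−x}: {21,35}, {22,34}, {23,33}, …, giving 7 two-element pairs, the single value 28 (it cannot pair with itself since the integers are distinct), and 5 integers whose partner 56−x falls outside [16,35].
Pigeonhole: treating each of those 13 groups as a pigeonhole, one can pick one integer per group — 13 integers — with no two summing to 56.
The 14th integer lands in an occupied pair, forcing a sum of 56.

14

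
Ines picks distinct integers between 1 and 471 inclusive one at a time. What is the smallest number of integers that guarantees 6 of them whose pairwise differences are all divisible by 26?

131

Integers whose pairwise differences are multiples of 26 are exactly those sharing a remainder mod 26. Pigeonhole: the 26 residue classes mod 26 are the pigeonholes.
With 130 integers one could put 5 in each residue class and have no class reach 6.
The 131st integer pushes some class to 6, so 26·5 + 1 = 131.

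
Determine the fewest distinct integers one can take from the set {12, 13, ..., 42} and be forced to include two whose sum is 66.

A set avoiding the sum 66 can contain at most one of each pair {x, 66−x}, plus the 13 elements whose complement lies outside the range or equal to its own complement.
The integers 12, …, 33 (22 of them) are such a set: any two sum to at least 12+13 = 25 and at most 32+33 = 65 < 66.
Any 23rd integer completes one of the 9 pairs, so 23 choices force a sum of 66.

23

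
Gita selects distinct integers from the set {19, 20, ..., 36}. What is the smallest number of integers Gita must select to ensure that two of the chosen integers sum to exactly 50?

13

Two chosen integers sum to 50 exactly when both halves of some pair {x, 50−x} with 19 ≤ x ≤ 50−x ≤ 31 are chosen — 6 such pairs.
The remaining 6 elements (those with no distinct partner in range) can never complete a 50-sum, so the worst case takes all of them and one from each pair: 6 + 6 = 12.
The 13th integer has to be the second member of some pair, so 12 + 1 = 13.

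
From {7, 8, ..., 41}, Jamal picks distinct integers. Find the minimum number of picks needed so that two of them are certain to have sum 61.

25

Group the elements by complementary pair {x, 61−x}: {20,41}, {21,40}, {22,39}, …, giving 11 two-element pairs and 13 integers whose partner 61−x falls outside [7,41].
Treating each of those 24 groups as a pigeonhole, one can pick one integer per group — 24 integers — with no two summing to 61.
The 25th integer lands in an occupied pair, forcing a sum of 61.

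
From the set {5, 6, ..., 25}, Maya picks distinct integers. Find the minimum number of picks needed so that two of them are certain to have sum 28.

Two chosen integers sum to 28 exactly when both halves of some pair {x, 28−x} with 5 ≤ x ≤ 28−x ≤ 23 are chosen — 9 such pairs.
The remaining 3 elements (those with no distinct partner in range) can never complete a 28-sum, so the worst case takes all of them and one from each pair: 3 + 9 = 12.
By the pigeonhole principle, the 13th integer has to be the second member of some pair, so 12 + 1 = 13.

13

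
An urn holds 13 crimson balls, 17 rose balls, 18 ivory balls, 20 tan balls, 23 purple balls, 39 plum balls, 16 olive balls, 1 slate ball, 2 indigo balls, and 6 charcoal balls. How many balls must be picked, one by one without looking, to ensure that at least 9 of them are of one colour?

66

By the pigeonhole principle, put each drawn ball into a box by colour. The largest draw with every box below 9 takes min(count, 8) from each colour; colours with fewer than 8 contribute all they have.
Σ min(cᵢ, 8) = 8 + 8 + 8 + 8 + 8 + 8 + 8 + 1 + 2 + 6 = 65.
Draw number 65 + 1 = 66 must push one box to 9.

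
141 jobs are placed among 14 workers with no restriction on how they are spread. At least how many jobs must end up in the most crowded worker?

The 14 workers are the holes and the 141 jobs are the pigeons.
If every worker held at most 10 jobs, the total would be at most 14 × 10 = 140, which is less than 141.
So some worker holds at least ⌈141/14⌉ = 11 jobs.

11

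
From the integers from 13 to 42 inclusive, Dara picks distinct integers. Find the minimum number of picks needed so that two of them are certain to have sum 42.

A set avoiding the sum 42 can contain at most one of each pair {x, 42−x}, plus the 14 elements whose complement lies outside the range or equal to its own complement.
The integers 21, …, 42 (22 of them) are such a set: any two sum to at least 21+22 = 43 > 42.
Pigeonhole: any 23rd integer completes one of the 8 pairs, so 23 choices force a sum of 42.

23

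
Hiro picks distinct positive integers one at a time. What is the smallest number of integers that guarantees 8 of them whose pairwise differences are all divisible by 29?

Integers whose pairwise differences are multiples of 29 are exactly those sharing a remainder mod 29. The 29 residue classes mod 29 are the pigeonholes.
With 203 integers one could put 7 in each residue class and have no class reach 8.
The 204th integer pushes some class to 8, so 29·7 + 1 = 204.

204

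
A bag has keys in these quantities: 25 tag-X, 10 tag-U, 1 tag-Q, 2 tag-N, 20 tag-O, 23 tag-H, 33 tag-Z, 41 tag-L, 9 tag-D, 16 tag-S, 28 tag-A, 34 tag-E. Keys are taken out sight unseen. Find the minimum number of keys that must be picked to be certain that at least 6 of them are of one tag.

An adversary could hand out at most 5 keys per tag (tag-Q, tag-N run out sooner): 5 + 5 + 1 + 2 + 5 + 5 + 5 + 5 + 5 + 5 + 5 + 5 = 53 keys and still no tag has 6.
By the pigeonhole principle, one more key lands in a tag already at 5, so 54 draws are enough and 53 are not.

54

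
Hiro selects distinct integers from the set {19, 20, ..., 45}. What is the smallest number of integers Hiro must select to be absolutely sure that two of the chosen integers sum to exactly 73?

19

Group the elements by complementary pair {x, 73−x}: {28,45}, {29,44}, {30,43}, …, giving 9 two-element pairs and 9 integers whose partner 73−x falls outside [19,45].
By pigeonhole, treating each of those 18 groups as a pigeonhole, one can pick one integer per group — 18 integers — with no two summing to 73.
The 19th integer lands in an occupied pair, forcing a sum of 73.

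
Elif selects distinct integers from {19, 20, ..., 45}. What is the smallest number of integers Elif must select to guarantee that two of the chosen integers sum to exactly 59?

17

Group the elements by complementary pair {x, 59−x}: {19,40}, {20,39}, {21,38}, …, giving 11 two-element pairs and 5 integers whose partner 59−x falls outside [19,45].
By pigeonhole, treating each of those 16 groups as a pigeonhole, one can pick one integer per group — 16 integers — with no two summing to 59.
The 17th integer lands in an occupied pair, forcing a sum of 59.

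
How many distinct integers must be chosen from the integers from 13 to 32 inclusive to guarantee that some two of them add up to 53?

Group the elements by complementary pair {x, 53−x}: {21,32}, {22,31}, {23,30}, …, giving 6 two-element pairs and 8 integers whose partner 53−x falls outside [13,32].
Pigeonhole: treating each of those 14 groups as a pigeonhole, one can pick one integer per group — 14 integers — with no two summing to 53.
The 15th integer lands in an occupied pair, forcing a sum of 53.

15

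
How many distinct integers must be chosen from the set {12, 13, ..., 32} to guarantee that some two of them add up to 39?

14

A set avoiding the sum 39 can contain at most one of each pair {x, 39−x}, plus the 5 elements whose complement lies outside the range.
The integers 20, …, 32 (13 of them) are such a set: any two sum to at least 20+21 = 41 > 39.
Any 14th integer completes one of the 8 pairs, so 14 choices force a sum of 39.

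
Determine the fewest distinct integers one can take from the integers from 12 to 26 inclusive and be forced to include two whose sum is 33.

11

Two chosen integers sum to 33 exactly when both halves of some pair {x, 33−x} with 12 ≤ x ≤ 33−x ≤ 21 are chosen — 5 such pairs.
The remaining 5 elements (those with no distinct partner in range) can never complete a 33-sum, so the worst case takes all of them and one from each pair: 5 + 5 = 10.
Pigeonhole: the 11th integer has to be the second member of some pair, so 10 + 1 = 11.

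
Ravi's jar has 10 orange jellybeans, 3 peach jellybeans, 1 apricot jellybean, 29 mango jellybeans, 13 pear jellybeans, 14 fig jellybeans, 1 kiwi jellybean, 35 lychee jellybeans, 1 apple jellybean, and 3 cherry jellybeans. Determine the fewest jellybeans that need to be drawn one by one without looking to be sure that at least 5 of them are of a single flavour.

30

An adversary could hand out at most 4 jellybeans per flavour (5 flavours run out sooner): 4 + 3 + 1 + 4 + 4 + 4 + 1 + 4 + 1 + 3 = 29 jellybeans and still no flavour has 5.
By pigeonhole, one more jellybean lands in a flavour already at 4, so 30 draws are enough and 29 are not.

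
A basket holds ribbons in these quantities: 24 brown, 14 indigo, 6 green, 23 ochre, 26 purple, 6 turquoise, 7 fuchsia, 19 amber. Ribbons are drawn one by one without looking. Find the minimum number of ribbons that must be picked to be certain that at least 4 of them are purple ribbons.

In the worst case for collecting purple ribbons, every non-purple ribbon comes out first.
There are 24 + 14 + 6 + 23 + 6 + 7 + 19 = 99 non-purple ribbons altogether.
After those, each further ribbon must be purple, so 99 + 4 = 103 draws guarantee 4 purple ribbons.

103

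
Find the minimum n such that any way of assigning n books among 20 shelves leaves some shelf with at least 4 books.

61

With 60 books one could put exactly 3 in each of the 20 shelves, and no shelf would reach 4.
By pigeonhole, one more book must land in a shelf that already has 3, giving it 4.
So 20 × 3 + 1 = 61 books are required.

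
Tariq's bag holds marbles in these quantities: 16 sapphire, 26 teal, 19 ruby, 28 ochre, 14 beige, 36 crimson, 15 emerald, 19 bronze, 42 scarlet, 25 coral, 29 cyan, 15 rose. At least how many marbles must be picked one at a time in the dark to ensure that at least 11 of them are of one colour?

An adversary could hand out at most 10 marbles per colour: 10 + 10 + 10 + 10 + 10 + 10 + 10 + 10 + 10 + 10 + 10 + 10 = 120 marbles and still no colour has 11.
One more marble lands in a colour already at 10, so 121 draws are enough and 120 are not.

121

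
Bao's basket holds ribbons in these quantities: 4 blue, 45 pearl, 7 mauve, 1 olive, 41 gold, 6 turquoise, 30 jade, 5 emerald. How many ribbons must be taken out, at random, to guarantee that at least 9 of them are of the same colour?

48

An adversary could hand out at most 8 ribbons per colour (5 colours run out sooner): 4 + 8 + 7 + 1 + 8 + 6 + 8 + 5 = 47 ribbons and still no colour has 9.
Pigeonhole: one more ribbon lands in a colour already at 8, so 48 draws are enough and 47 are not.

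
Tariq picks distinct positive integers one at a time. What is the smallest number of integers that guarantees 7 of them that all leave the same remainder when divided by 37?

223

By the pigeonhole principle, the 37 residue classes mod 37 are the pigeonholes.
With 222 integers one could put 6 in each residue class and have no class reach 7.
The 223rd integer pushes some class to 7, so 37·6 + 1 = 223.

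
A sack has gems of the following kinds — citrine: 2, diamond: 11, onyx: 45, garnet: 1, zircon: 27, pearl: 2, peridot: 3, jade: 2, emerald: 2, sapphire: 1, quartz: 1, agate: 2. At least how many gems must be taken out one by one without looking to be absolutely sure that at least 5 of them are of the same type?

29

An adversary could hand out at most 4 gems per type (9 types run out sooner): 2 + 4 + 4 + 1 + 4 + 2 + 3 + 2 + 2 + 1 + 1 + 2 = 28 gems and still no type has 5.
One more gem lands in a type already at 4, so 29 draws are enough and 28 are not.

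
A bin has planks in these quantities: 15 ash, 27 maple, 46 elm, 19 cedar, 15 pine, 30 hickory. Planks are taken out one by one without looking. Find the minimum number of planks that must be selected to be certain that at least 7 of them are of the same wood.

37

Put each drawn plank into a box by wood. The largest draw with every box below 7 takes min(count, 6) from each wood.
Σ min(cᵢ, 6) = 6 + 6 + 6 + 6 + 6 + 6 = 36.
Draw number 36 + 1 = 37 must push one box to 7.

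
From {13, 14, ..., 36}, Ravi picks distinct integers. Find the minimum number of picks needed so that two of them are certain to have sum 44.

A set avoiding the sum 44 can contain at most one of each pair {x, 44−x}, plus the 6 elements whose complement lies outside the range or equal to its own complement.
The integers 22, …, 36 (15 of them) are such a set: any two sum to at least 22+23 = 45 > 44.
Any 16th integer completes one of the 9 pairs, so 16 choices force a sum of 44.

16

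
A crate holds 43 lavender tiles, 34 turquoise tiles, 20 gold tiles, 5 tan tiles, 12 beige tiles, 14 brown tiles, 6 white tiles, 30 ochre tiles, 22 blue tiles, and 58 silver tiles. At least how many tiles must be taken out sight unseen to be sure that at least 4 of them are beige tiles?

In the worst case for collecting beige tiles, every non-beige tile comes out first.
There are 43 + 34 + 20 + 5 + 14 + 6 + 30 + 22 + 58 = 232 non-beige tiles altogether.
After those, each further tile must be beige, so 232 + 4 = 236 draws guarantee 4 beige tiles.

236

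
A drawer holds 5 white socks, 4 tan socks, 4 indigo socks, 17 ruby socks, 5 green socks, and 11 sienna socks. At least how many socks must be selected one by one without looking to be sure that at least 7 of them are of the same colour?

Put each drawn sock into a box by colour. The largest draw with every box below 7 takes min(count, 6) from each colour; colours with fewer than 6 contribute all they have.
Σ min(cᵢ, 6) = 5 + 4 + 4 + 6 + 5 + 6 = 30.
Draw number 30 + 1 = 31 must push one box to 7.

31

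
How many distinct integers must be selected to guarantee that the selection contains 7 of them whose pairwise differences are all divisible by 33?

Integers whose pairwise differences are multiples of 33 are exactly those sharing a remainder mod 33. The 33 residue classes mod 33 are the pigeonholes.
With 198 integers one could put 6 in each residue class and have no class reach 7.
The 199th integer pushes some class to 7, so 33·6 + 1 = 199.

199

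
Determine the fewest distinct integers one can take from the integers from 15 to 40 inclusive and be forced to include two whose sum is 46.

Two chosen integers sum to 46 exactly when both halves of some pair {x, 46−x} with 15 ≤ x ≤ 46−x ≤ 31 are chosen — 8 such pairs.
The remaining 10 elements (those with no distinct partner in range) can never complete a 46-sum, so the worst case takes all of them and one from each pair: 10 + 8 = 18.
By pigeonhole, the 19th integer has to be the second member of some pair, so 18 + 1 = 19.

19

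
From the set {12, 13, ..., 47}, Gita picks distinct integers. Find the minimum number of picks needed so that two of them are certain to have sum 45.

26

Group the elements by complementary pair {x, 45−x}: {12,33}, {13,32}, {14,31}, …, giving 11 two-element pairs and 14 integers whose partner 45−x falls outside [12,47].
By the pigeonhole principle, treating each of those 25 groups as a pigeonhole, one can pick one integer per group — 25 integers — with no two summing to 45.
The 26th integer lands in an occupied pair, forcing a sum of 45.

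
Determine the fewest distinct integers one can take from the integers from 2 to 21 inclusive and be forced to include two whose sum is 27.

Group the elements by complementary pair {x, 27−x}: {6,21}, {7,20}, {8,19}, …, giving 8 two-element pairs and 4 integers whose partner 27−x falls outside [2,21].
Treating each of those 12 groups as a pigeonhole, one can pick one integer per group — 12 integers — with no two summing to 27.
The 13th integer lands in an occupied pair, forcing a sum of 27.

13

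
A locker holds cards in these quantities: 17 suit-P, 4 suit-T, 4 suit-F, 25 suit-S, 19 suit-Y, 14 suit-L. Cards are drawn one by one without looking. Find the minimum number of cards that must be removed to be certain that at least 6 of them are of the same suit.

By the pigeonhole principle, the 6 suits are the holes; the cards drawn are the pigeons.
To avoid 6 of any one suit, the worst case takes at most 5 of each suit, or every card of a suit that has fewer than 5.
That gives 5 + 4 + 4 + 5 + 5 + 5 = 28 cards with no suit reaching 6.
The next card forces some suit to 6, so 28 + 1 = 29.

29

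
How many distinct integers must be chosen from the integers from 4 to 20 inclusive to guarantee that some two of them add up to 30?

A set avoiding the sum 30 can contain at most one of each pair {x, 30−x}, plus the 7 elements whose complement lies outside the range or equal to its own complement.
The integers 4, …, 15 (12 of them) are such a set: any two sum to at least 4+5 = 9 and at most 14+15 = 29 < 30.
Pigeonhole: any 13th integer completes one of the 5 pairs, so 13 choices force a sum of 30.

13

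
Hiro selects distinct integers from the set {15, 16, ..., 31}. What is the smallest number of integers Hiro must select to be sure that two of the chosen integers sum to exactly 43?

11

A set avoiding the sum 43 can contain at most one of each pair {x, 43−x}, plus the 3 elements whose complement lies outside the range.
The integers 22, …, 31 (10 of them) are such a set: any two sum to at least 22+23 = 45 > 43.
Pigeonhole: any 11th integer completes one of the 7 pairs, so 11 choices force a sum of 43.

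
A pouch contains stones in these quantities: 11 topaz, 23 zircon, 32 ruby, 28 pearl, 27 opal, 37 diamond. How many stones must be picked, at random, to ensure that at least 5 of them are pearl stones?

In the worst case for collecting pearl stones, every non-pearl stone comes out first.
There are 11 + 23 + 32 + 27 + 37 = 130 non-pearl stones altogether.
After those, each further stone must be pearl, so 130 + 5 = 135 draws guarantee 5 pearl stones.

135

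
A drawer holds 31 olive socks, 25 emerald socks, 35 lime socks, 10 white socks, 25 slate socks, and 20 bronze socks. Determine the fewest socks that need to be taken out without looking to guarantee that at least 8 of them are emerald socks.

In the worst case for collecting emerald socks, every non-emerald sock comes out first.
There are 31 + 35 + 10 + 25 + 20 = 121 non-emerald socks altogether.
After those, each further sock must be emerald, so 121 + 8 = 129 draws guarantee 8 emerald socks.

129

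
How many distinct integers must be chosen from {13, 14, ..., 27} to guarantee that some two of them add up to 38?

10

Group the elements by complementary pair {x, 38−x}: {13,25}, {14,24}, {15,23}, …, giving 6 two-element pairs; the single value 19 (it cannot pair with itself since the integers are distinct); and 2 integers whose partner 38−x falls outside [13,27].
Pigeonhole: treating each of those 9 groups as a pigeonhole, one can pick one integer per group — 9 integers — with no two summing to 38.
The 10th integer lands in an occupied pair, forcing a sum of 38.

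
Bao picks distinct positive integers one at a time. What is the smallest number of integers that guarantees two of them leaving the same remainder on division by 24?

25

The 24 residue classes mod 24 are the pigeonholes.
With 24 integers one could put 1 in each residue class and have no class reach 2.
The 25th integer pushes some class to 2, so 24·1 + 1 = 25.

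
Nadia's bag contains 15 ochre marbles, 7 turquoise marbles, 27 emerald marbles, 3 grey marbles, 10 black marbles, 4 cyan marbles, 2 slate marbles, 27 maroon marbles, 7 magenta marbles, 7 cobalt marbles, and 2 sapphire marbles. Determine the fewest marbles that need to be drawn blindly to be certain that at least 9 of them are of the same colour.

The 11 colours are the holes; the marbles drawn are the pigeons.
To avoid 9 of any one colour, the worst case takes at most 8 of each colour, or every marble of a colour that has fewer than 8.
That gives 8 + 7 + 8 + 3 + 8 + 4 + 2 + 8 + 7 + 7 + 2 = 64 marbles with no colour reaching 9.
The next marble forces some colour to 9, so 64 + 1 = 65.

65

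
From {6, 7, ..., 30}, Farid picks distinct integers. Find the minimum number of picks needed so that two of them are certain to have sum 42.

17

Group the elements by complementary pair {x, 42−x}: {12,30}, {13,29}, {14,28}, …, giving 9 two-element pairs; the single value 21 (it cannot pair with itself since the integers are distinct); and 6 integers whose partner 42−x falls outside [6,30].
By pigeonhole, treating each of those 16 groups as a pigeonhole, one can pick one integer per group — 16 integers — with no two summing to 42.
The 17th integer lands in an occupied pair, forcing a sum of 42.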